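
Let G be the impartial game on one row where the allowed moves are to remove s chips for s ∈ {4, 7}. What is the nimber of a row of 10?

2

Build the Grundy sequence with g(k) = mex{g(k−s) : s ∈ {4, 7}, s ≤ k}:
g(0) = mex{} = 0
g(1) = mex{} = 0
g(2) = mex{} = 0
g(3) = mex{} = 0
g(4) = mex{0} = 1
g(5) = mex{0} = 1
g(6) = mex{0} = 1
g(7) = mex{0} = 1
g(8) = mex{0,1} = 2
g(9) = mex{0,1} = 2
g(10) = mex{0,1} = 2
So g(10) = 2.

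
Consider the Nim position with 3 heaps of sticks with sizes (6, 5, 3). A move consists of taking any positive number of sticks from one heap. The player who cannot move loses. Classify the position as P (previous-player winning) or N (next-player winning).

P-position

Nim-sum: 6 ⊕ 5 ⊕ 3 = 0.
The nim-sum is 0, so this is a P-position: the player to move is in a losing position under optimal play.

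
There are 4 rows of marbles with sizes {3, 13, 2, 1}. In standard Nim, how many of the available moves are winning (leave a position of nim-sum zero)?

Nim-sum: 3 XOR 13 XOR 2 XOR 1 = 13.
The overall nim-sum is X = 13. A row of size p has a winning move iff p XOR X < p (reduce it to p XOR X).
  3: 3 XOR 13 = 14 ≥ 3 — no move.
  13: 13 XOR 13 = 0 < 13 — winning move (to 0).
  2: 2 XOR 13 = 15 ≥ 2 — no move.
  1: 1 XOR 13 = 12 ≥ 1 — no move.
That gives 1 winning move.

1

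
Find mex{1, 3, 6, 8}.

0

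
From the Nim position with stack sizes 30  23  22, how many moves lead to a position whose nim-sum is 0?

Compute the nim-sum pairwise:
30 XOR 23 = 9
9 XOR 22 = 31
The overall nim-sum is X = 31. A stack of size p has a winning move iff p XOR X < p (reduce it to p XOR X).
  30: 30 XOR 31 = 1 < 30 — winning move (to 1).
  23: 23 XOR 31 = 8 < 23 — winning move (to 8).
  22: 22 XOR 31 = 9 < 22 — winning move (to 9).
That gives 3 winning moves.

3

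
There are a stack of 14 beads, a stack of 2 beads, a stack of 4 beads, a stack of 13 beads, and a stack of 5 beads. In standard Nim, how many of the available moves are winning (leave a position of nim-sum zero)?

0

Compute the nim-sum pairwise:
14 XOR 2 = 12
12 XOR 4 = 8
8 XOR 13 = 5
5 XOR 5 = 0
The nim-sum is already 0, so every move leaves a nonzero nim-sum — there are no winning moves.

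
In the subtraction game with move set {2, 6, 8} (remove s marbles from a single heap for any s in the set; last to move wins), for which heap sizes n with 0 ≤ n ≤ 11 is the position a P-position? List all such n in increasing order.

Build the Grundy sequence with g(k) = mex{g(k−s) : s ∈ {2, 6, 8}, s ≤ k}:
k:     0  1  2  3  4  5  6  7  8  9 10 11
g(k):  0  0  1  1  0  0  1  1  2  2  3  3
The P-positions (g = 0) in 0..11 are 0, 1, 4, 5.

0, 1, 4, 5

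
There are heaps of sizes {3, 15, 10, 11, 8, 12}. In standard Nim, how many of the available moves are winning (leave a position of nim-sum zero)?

Compute the nim-sum pairwise:
3 ^ 15 = 12
12 ^ 10 = 6
6 ^ 11 = 13
13 ^ 8 = 5
5 ^ 12 = 9
The overall nim-sum is X = 9. A heap of size p has a winning move iff p XOR X < p (reduce it to p XOR X).
  3: 3 XOR 9 = 10 ≥ 3 — no move.
  15: 15 XOR 9 = 6 < 15 — winning move (to 6).
  10: 10 XOR 9 = 3 < 10 — winning move (to 3).
  11: 11 XOR 9 = 2 < 11 — winning move (to 2).
  8: 8 XOR 9 = 1 < 8 — winning move (to 1).
  12: 12 XOR 9 = 5 < 12 — winning move (to 5).
That gives 5 winning moves.

5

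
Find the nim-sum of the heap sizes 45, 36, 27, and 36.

Nim-sum: 45 ^ 36 ^ 27 ^ 36 = 54.

54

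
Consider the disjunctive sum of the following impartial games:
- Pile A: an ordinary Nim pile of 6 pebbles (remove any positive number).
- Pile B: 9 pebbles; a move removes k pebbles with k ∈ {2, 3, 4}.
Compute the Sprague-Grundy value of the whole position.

Pile A is a plain Nim pile of size 6, so its Grundy value is 6.
Grundy values for pile B (subtraction set {2, 3, 4}):
k:     0  1  2  3  4  5  6  7  8  9
g(k):  0  0  1  1  2  2  0  0  1  1
So g(9) = 1.
By the Sprague-Grundy theorem, the Grundy value of a sum of independent games is the XOR of the component values.
Combined value = 6 ⊕ 1 = 7.

7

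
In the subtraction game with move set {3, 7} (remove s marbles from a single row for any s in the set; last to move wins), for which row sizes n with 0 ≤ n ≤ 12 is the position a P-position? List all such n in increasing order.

0, 1, 2, 6, 10, 11, 12

Build the Grundy sequence with g(k) = mex{g(k−s) : s ∈ {3, 7}, s ≤ k}:
g(0) = mex{} = 0
g(1) = mex{} = 0
g(2) = mex{} = 0
g(3) = mex{0} = 1
g(4) = mex{0} = 1
g(5) = mex{0} = 1
g(6) = mex{1} = 0
g(7) = mex{0,1} = 2
g(8) = mex{0,1} = 2
g(9) = mex{0} = 1
g(10) = mex{1,2} = 0
g(11) = mex{1,2} = 0
g(12) = mex{1} = 0
The P-positions (g = 0) in 0..12 are 0, 1, 2, 6, 10, 11, 12.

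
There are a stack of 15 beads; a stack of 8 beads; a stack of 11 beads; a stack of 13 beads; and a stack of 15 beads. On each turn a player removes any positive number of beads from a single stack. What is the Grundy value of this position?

14

Compute the nim-sum pairwise:
15 ⊕ 8 = 7
7 ⊕ 11 = 12
12 ⊕ 13 = 1
1 ⊕ 15 = 14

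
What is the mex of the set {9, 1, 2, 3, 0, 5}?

4

The values 0, 1, 2, 3 are all present; 4 is the first non-negative integer missing from the set.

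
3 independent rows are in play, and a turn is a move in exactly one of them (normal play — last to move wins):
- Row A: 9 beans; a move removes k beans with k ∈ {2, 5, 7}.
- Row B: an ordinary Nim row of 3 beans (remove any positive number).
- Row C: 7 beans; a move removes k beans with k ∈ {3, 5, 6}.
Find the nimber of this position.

3

For row A, compute g(0), g(1), … with moves {2, 5, 7}:
g(0) = mex{} = 0
g(1) = mex{} = 0
g(2) = mex{0} = 1
g(3) = mex{0} = 1
g(4) = mex{1} = 0
g(5) = mex{0,1} = 2
g(6) = mex{0} = 1
g(7) = mex{0,1,2} = 3
g(8) = mex{0,1} = 2
g(9) = mex{0,1,3} = 2
So g(9) = 2.
Row B is a plain Nim row of size 3, so its Grundy value is 3.
For row C, compute g(0), g(1), … with moves {3, 5, 6}:
g(0) = mex{} = 0
g(1) = mex{} = 0
g(2) = mex{} = 0
g(3) = mex{0} = 1
g(4) = mex{0} = 1
g(5) = mex{0} = 1
g(6) = mex{0,1} = 2
g(7) = mex{0,1} = 2
So g(7) = 2.
By the Sprague-Grundy theorem, the Grundy value of a sum of independent games is the XOR of the component values.
Combined value = 2 ⊕ 3 ⊕ 2 = 3.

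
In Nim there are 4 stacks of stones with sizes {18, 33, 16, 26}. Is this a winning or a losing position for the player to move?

Winning position

Compute the nim-sum pairwise:
18 XOR 33 = 51
51 XOR 16 = 35
35 XOR 26 = 57
The nim-sum is 57 ≠ 0, so this is an N-position: the player to move can win.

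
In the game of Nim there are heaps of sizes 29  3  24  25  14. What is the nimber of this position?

17

Write each in binary and XOR column by column:
  11101  (29)
  00011  (3)
  11000  (24)
  11001  (25)
  01110  (14)
  -----
  10001  (17)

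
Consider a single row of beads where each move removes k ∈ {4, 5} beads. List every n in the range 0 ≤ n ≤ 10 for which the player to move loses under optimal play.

0, 1, 2, 3, 9, 10

Grundy values for subtraction set {4, 5}:
g(0) = mex{} = 0
g(1) = mex{} = 0
g(2) = mex{} = 0
g(3) = mex{} = 0
g(4) = mex{0} = 1
g(5) = mex{0} = 1
g(6) = mex{0} = 1
g(7) = mex{0} = 1
g(8) = mex{0,1} = 2
g(9) = mex{1} = 0
g(10) = mex{1} = 0
The P-positions (g = 0) in 0..10 are 0, 1, 2, 3, 9, 10.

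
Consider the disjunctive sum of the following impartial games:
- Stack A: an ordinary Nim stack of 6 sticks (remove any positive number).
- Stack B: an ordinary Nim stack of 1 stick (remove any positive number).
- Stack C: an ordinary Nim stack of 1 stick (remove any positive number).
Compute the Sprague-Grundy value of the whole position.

6

Stack A is a plain Nim stack of size 6, so its Grundy value is 6.
Stack B is a plain Nim stack of size 1, so its Grundy value is 1.
Stack C is a plain Nim stack of size 1, so its Grundy value is 1.
The value of a disjunctive sum is the nim-sum of the parts.
Combined value = 6 XOR 1 XOR 1 = 6.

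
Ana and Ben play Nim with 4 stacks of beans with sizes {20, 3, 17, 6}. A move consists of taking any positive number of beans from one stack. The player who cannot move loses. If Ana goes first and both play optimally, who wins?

Compute the nim-sum pairwise:
20 ^ 3 = 23
23 ^ 17 = 6
6 ^ 6 = 0
The nim-sum is 0, so this is a P-position: the player to move is in a losing position under optimal play; Ana is about to move from it and so loses — Ben wins.

Ben wins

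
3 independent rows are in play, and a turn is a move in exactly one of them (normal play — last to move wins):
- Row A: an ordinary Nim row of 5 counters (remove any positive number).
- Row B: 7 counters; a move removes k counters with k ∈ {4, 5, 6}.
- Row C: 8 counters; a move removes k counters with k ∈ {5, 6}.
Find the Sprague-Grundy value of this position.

Row A is a plain Nim row of size 5, so its Grundy value is 5.
Grundy values for row B (subtraction set {4, 5, 6}):
k:     0  1  2  3  4  5  6  7
g(k):  0  0  0  0  1  1  1  1
So g(7) = 1.
Build the Grundy sequence for row C with g(k) = mex{g(k−s) : s ∈ {5, 6}, s ≤ k}:
k:     0  1  2  3  4  5  6  7  8
g(k):  0  0  0  0  0  1  1  1  1
So g(8) = 1.
The value of a disjunctive sum is the nim-sum of the parts.
Combined value = 5 XOR 1 XOR 1 = 5.

5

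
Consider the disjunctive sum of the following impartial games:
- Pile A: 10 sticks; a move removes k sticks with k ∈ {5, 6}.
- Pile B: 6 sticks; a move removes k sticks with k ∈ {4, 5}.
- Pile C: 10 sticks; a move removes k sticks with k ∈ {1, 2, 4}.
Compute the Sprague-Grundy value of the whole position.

2

Grundy values for pile A (subtraction set {5, 6}):
g(0) = mex{} = 0
g(1) = mex{} = 0
g(2) = mex{} = 0
g(3) = mex{} = 0
g(4) = mex{} = 0
g(5) = mex{0} = 1
g(6) = mex{0} = 1
g(7) = mex{0} = 1
g(8) = mex{0} = 1
g(9) = mex{0} = 1
g(10) = mex{0,1} = 2
So g(10) = 2.
Build the Grundy sequence for pile B with g(k) = mex{g(k−s) : s ∈ {4, 5}, s ≤ k}:
g(0) = mex{} = 0
g(1) = mex{} = 0
g(2) = mex{} = 0
g(3) = mex{} = 0
g(4) = mex{0} = 1
g(5) = mex{0} = 1
g(6) = mex{0} = 1
So g(6) = 1.
For pile C, compute g(0), g(1), … with moves {1, 2, 4}:
g(0) = mex{} = 0
g(1) = mex{0} = 1
g(2) = mex{0,1} = 2
g(3) = mex{1,2} = 0
g(4) = mex{0,2} = 1
g(5) = mex{0,1} = 2
g(6) = mex{1,2} = 0
g(7) = mex{0,2} = 1
g(8) = mex{0,1} = 2
g(9) = mex{1,2} = 0
g(10) = mex{0,2} = 1
So g(10) = 1.
By the Sprague-Grundy theorem, the Grundy value of a sum of independent games is the XOR of the component values.
Combined value = 2 ⊕ 1 ⊕ 1 = 2.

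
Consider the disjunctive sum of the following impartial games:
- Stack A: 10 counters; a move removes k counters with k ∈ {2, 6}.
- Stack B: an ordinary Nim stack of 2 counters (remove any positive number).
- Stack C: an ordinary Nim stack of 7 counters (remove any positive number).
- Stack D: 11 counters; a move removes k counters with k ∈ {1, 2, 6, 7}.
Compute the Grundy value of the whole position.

4

Build the Grundy sequence for stack A with g(k) = mex{g(k−s) : s ∈ {2, 6}, s ≤ k}:
k:     0  1  2  3  4  5  6  7  8  9 10
g(k):  0  0  1  1  0  0  1  1  0  0  1
So g(10) = 1.
Stack B is a plain Nim stack of size 2, so its Grundy value is 2.
Stack C is a plain Nim stack of size 7, so its Grundy value is 7.
Grundy values for stack D (subtraction set {1, 2, 6, 7}):
g(0) = mex{} = 0
g(1) = mex{0} = 1
g(2) = mex{0,1} = 2
g(3) = mex{1,2} = 0
g(4) = mex{0,2} = 1
g(5) = mex{0,1} = 2
g(6) = mex{0,1,2} = 3
g(7) = mex{0,1,2,3} = 4
g(8) = mex{1,2,3,4} = 0
g(9) = mex{0,2,4} = 1
g(10) = mex{0,1} = 2
g(11) = mex{1,2} = 0
So g(11) = 0.
The value of a disjunctive sum is the nim-sum of the parts.
Combined value = 1 XOR 2 XOR 7 XOR 0 = 4.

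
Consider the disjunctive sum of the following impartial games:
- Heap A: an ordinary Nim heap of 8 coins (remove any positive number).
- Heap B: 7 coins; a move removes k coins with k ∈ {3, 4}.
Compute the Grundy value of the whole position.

8

Heap A is a plain Nim heap of size 8, so its Grundy value is 8.
Grundy values for heap B (subtraction set {3, 4}):
k:     0  1  2  3  4  5  6  7
g(k):  0  0  0  1  1  1  2  0
So g(7) = 0.
The value of a disjunctive sum is the nim-sum of the parts.
Combined value = 8 XOR 0 = 8.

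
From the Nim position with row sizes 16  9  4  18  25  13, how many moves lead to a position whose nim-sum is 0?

Nim-sum: 16 ⊕ 9 ⊕ 4 ⊕ 18 ⊕ 25 ⊕ 13 = 27.
The overall nim-sum is X = 27. A row of size p has a winning move iff p XOR X < p (reduce it to p XOR X).
  16: 16 XOR 27 = 11 < 16 — winning move (to 11).
  9: 9 XOR 27 = 18 ≥ 9 — no move.
  4: 4 XOR 27 = 31 ≥ 4 — no move.
  18: 18 XOR 27 = 9 < 18 — winning move (to 9).
  25: 25 XOR 27 = 2 < 25 — winning move (to 2).
  13: 13 XOR 27 = 22 ≥ 13 — no move.
That gives 3 winning moves.

3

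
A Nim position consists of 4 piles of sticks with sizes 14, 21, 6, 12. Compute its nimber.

Nim-sum: 14 ⊕ 21 ⊕ 6 ⊕ 12 = 17.

17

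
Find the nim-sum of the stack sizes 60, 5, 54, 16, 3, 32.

60

Nim-sum: 60 ^ 5 ^ 54 ^ 16 ^ 3 ^ 32 = 60.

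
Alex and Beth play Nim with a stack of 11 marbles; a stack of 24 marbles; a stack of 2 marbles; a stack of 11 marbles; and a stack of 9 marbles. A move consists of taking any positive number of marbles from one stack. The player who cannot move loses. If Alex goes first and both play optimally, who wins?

Alex wins

Nim-sum: 11 ⊕ 24 ⊕ 2 ⊕ 11 ⊕ 9 = 19.
The nim-sum is 19 ≠ 0, so this is an N-position: the player to move can win; Alex has a winning move.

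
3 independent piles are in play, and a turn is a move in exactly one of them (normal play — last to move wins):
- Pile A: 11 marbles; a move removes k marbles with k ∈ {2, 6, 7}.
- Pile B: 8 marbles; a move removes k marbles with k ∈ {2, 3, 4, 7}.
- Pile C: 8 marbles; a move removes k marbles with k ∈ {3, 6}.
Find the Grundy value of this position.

2

For pile A, compute g(0), g(1), … with moves {2, 6, 7}:
g(0) = mex{} = 0
g(1) = mex{} = 0
g(2) = mex{0} = 1
g(3) = mex{0} = 1
g(4) = mex{1} = 0
g(5) = mex{1} = 0
g(6) = mex{0} = 1
g(7) = mex{0} = 1
g(8) = mex{0,1} = 2
g(9) = mex{1} = 0
g(10) = mex{0,1,2} = 3
g(11) = mex{0} = 1
So g(11) = 1.
Grundy values for pile B (subtraction set {2, 3, 4, 7}):
k:     0  1  2  3  4  5  6  7  8
g(k):  0  0  1  1  2  2  0  3  1
So g(8) = 1.
Build the Grundy sequence for pile C with g(k) = mex{g(k−s) : s ∈ {3, 6}, s ≤ k}:
g(0) = mex{} = 0
g(1) = mex{} = 0
g(2) = mex{} = 0
g(3) = mex{0} = 1
g(4) = mex{0} = 1
g(5) = mex{0} = 1
g(6) = mex{0,1} = 2
g(7) = mex{0,1} = 2
g(8) = mex{0,1} = 2
So g(8) = 2.
By the Sprague-Grundy theorem, the Grundy value of a sum of independent games is the XOR of the component values.
Combined value = 1 ⊕ 1 ⊕ 2 = 2.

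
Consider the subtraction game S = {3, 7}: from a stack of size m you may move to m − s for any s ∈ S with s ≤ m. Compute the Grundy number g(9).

1

Grundy values for subtraction set {3, 7}:
k:     0  1  2  3  4  5  6  7  8  9
g(k):  0  0  0  1  1  1  0  2  2  1
So g(9) = 1.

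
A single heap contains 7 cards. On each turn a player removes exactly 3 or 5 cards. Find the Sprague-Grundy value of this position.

2

Build the Grundy sequence with g(k) = mex{g(k−s) : s ∈ {3, 5}, s ≤ k}:
g(0) = mex{} = 0
g(1) = mex{} = 0
g(2) = mex{} = 0
g(3) = mex{0} = 1
g(4) = mex{0} = 1
g(5) = mex{0} = 1
g(6) = mex{0,1} = 2
g(7) = mex{0,1} = 2
So g(7) = 2.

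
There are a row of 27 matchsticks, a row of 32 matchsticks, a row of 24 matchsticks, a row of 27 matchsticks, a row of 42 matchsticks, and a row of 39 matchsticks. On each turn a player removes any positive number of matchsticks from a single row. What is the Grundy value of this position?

53

Compute the nim-sum pairwise:
27 ⊕ 32 = 59
59 ⊕ 24 = 35
35 ⊕ 27 = 56
56 ⊕ 42 = 18
18 ⊕ 39 = 53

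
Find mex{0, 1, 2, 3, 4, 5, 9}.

The values 0, 1, 2, 3, 4, 5 are all present; 6 is the first non-negative integer missing from the set.

6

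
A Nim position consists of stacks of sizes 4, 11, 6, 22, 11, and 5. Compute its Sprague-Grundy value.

Compute the nim-sum pairwise:
4 XOR 11 = 15
15 XOR 6 = 9
9 XOR 22 = 31
31 XOR 11 = 20
20 XOR 5 = 17

17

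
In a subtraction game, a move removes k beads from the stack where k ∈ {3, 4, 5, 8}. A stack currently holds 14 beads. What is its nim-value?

Compute g(0), g(1), … for moves {3, 4, 5, 8}:
g(0) = mex{} = 0
g(1) = mex{} = 0
g(2) = mex{} = 0
g(3) = mex{0} = 1
g(4) = mex{0} = 1
g(5) = mex{0} = 1
g(6) = mex{0,1} = 2
g(7) = mex{0,1} = 2
g(8) = mex{0,1} = 2
g(9) = mex{0,1,2} = 3
g(10) = mex{0,1,2} = 3
g(11) = mex{1,2} = 0
g(12) = mex{1,2,3} = 0
g(13) = mex{1,2,3} = 0
g(14) = mex{0,2,3} = 1
So g(14) = 1.

1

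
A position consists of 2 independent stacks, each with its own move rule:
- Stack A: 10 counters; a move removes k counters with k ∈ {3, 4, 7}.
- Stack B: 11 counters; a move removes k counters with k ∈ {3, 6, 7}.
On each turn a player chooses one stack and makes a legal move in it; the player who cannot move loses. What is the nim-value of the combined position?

0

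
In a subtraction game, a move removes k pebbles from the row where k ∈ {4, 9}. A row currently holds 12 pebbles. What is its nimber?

Grundy values for subtraction set {4, 9}:
k:     0  1  2  3  4  5  6  7  8  9 10 11 12
g(k):  0  0  0  0  1  1  1  1  0  2  2  2  1
So g(12) = 1.

1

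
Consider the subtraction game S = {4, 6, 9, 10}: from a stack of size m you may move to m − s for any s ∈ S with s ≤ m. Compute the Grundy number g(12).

Build the Grundy sequence with g(k) = mex{g(k−s) : s ∈ {4, 6, 9, 10}, s ≤ k}:
k:     0  1  2  3  4  5  6  7  8  9 10 11 12
g(k):  0  0  0  0  1  1  1  1  2  2  2  2  3
So g(12) = 3.

3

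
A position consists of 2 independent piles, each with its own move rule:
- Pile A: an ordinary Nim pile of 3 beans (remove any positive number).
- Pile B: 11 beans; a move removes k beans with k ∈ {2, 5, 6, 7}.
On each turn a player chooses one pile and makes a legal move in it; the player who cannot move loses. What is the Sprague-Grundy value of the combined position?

Pile A is a plain Nim pile of size 3, so its Grundy value is 3.
Build the Grundy sequence for pile B with g(k) = mex{g(k−s) : s ∈ {2, 5, 6, 7}, s ≤ k}:
k:     0  1  2  3  4  5  6  7  8  9 10 11
g(k):  0  0  1  1  0  2  1  3  2  2  3  3
So g(11) = 3.
By the Sprague-Grundy theorem, the Grundy value of a sum of independent games is the XOR of the component values.
Combined value = 3 XOR 3 = 0.

0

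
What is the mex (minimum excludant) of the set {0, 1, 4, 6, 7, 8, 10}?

The values 0, 1 are all present; 2 is the first non-negative integer missing from the set.

2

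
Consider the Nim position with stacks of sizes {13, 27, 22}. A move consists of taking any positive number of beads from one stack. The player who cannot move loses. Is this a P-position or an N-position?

P-position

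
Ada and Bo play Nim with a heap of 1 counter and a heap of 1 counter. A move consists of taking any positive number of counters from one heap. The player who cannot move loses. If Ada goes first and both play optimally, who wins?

Bo wins

Nim-sum: 1 XOR 1 = 0.
The nim-sum is 0, so this is a P-position: the player to move is in a losing position under optimal play; Ada is about to move from it and so loses — Bo wins.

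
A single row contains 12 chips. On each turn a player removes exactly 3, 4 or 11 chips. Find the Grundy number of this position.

1

Compute g(0), g(1), … for moves {3, 4, 11}:
g(0) = mex{} = 0
g(1) = mex{} = 0
g(2) = mex{} = 0
g(3) = mex{0} = 1
g(4) = mex{0} = 1
g(5) = mex{0} = 1
g(6) = mex{0,1} = 2
g(7) = mex{1} = 0
g(8) = mex{1} = 0
g(9) = mex{1,2} = 0
g(10) = mex{0,2} = 1
g(11) = mex{0} = 1
g(12) = mex{0} = 1
So g(12) = 1.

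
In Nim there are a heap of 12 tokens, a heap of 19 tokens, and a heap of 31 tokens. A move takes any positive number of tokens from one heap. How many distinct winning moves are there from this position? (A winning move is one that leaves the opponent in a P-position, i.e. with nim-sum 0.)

0

Compute the nim-sum pairwise:
12 ⊕ 19 = 31
31 ⊕ 31 = 0
The nim-sum is already 0, so every move leaves a nonzero nim-sum — there are no winning moves.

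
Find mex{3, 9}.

0 is not in the set, so the mex is 0.

0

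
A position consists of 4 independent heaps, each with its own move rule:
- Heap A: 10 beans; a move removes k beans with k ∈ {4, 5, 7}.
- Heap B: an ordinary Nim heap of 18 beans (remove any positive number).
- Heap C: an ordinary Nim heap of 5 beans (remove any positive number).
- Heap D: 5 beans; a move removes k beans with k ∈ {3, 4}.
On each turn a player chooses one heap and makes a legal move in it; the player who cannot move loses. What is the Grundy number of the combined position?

Grundy values for heap A (subtraction set {4, 5, 7}):
g(0) = mex{} = 0
g(1) = mex{} = 0
g(2) = mex{} = 0
g(3) = mex{} = 0
g(4) = mex{0} = 1
g(5) = mex{0} = 1
g(6) = mex{0} = 1
g(7) = mex{0} = 1
g(8) = mex{0,1} = 2
g(9) = mex{0,1} = 2
g(10) = mex{0,1} = 2
So g(10) = 2.
Heap B is a plain Nim heap of size 18, so its Grundy value is 18.
Heap C is a plain Nim heap of size 5, so its Grundy value is 5.
Grundy values for heap D (subtraction set {3, 4}):
g(0) = mex{} = 0
g(1) = mex{} = 0
g(2) = mex{} = 0
g(3) = mex{0} = 1
g(4) = mex{0} = 1
g(5) = mex{0} = 1
So g(5) = 1.
By the Sprague-Grundy theorem, the Grundy value of a sum of independent games is the XOR of the component values.
Combined value = 2 ⊕ 18 ⊕ 5 ⊕ 1 = 20.

20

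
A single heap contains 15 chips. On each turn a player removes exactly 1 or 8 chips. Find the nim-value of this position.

Compute g(0), g(1), … for moves {1, 8}:
k:     0  1  2  3  4  5  6  7  8  9 10 11 12 13 14 15
g(k):  0  1  0  1  0  1  0  1  2  0  1  0  1  0  1  0
So g(15) = 0.

0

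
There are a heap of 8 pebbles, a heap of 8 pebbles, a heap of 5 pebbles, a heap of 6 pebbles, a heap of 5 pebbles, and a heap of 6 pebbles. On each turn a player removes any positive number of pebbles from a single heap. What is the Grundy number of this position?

Write each in binary and XOR column by column:
  1000  (8)
  1000  (8)
  0101  (5)
  0110  (6)
  0101  (5)
  0110  (6)
  ----
  0000  (0)

0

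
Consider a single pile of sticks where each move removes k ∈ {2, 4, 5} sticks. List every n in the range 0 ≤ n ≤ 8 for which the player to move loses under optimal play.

0, 1, 7, 8

Grundy values for subtraction set {2, 4, 5}:
g(0) = mex{} = 0
g(1) = mex{} = 0
g(2) = mex{0} = 1
g(3) = mex{0} = 1
g(4) = mex{0,1} = 2
g(5) = mex{0,1} = 2
g(6) = mex{0,1,2} = 3
g(7) = mex{1,2} = 0
g(8) = mex{1,2,3} = 0
The P-positions (g = 0) in 0..8 are 0, 1, 7, 8.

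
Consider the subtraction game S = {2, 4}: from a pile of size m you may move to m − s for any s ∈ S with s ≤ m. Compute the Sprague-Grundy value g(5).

2

Compute g(0), g(1), … for moves {2, 4}:
g(0) = mex{} = 0
g(1) = mex{} = 0
g(2) = mex{0} = 1
g(3) = mex{0} = 1
g(4) = mex{0,1} = 2
g(5) = mex{0,1} = 2
So g(5) = 2.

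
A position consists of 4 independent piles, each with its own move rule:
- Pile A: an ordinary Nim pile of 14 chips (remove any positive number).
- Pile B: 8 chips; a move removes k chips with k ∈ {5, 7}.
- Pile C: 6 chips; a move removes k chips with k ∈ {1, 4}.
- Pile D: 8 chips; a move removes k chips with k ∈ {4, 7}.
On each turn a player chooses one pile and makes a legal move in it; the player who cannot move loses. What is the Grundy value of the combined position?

12

Pile A is a plain Nim pile of size 14, so its Grundy value is 14.
Build the Grundy sequence for pile B with g(k) = mex{g(k−s) : s ∈ {5, 7}, s ≤ k}:
g(0) = mex{} = 0
g(1) = mex{} = 0
g(2) = mex{} = 0
g(3) = mex{} = 0
g(4) = mex{} = 0
g(5) = mex{0} = 1
g(6) = mex{0} = 1
g(7) = mex{0} = 1
g(8) = mex{0} = 1
So g(8) = 1.
Build the Grundy sequence for pile C with g(k) = mex{g(k−s) : s ∈ {1, 4}, s ≤ k}:
g(0) = mex{} = 0
g(1) = mex{0} = 1
g(2) = mex{1} = 0
g(3) = mex{0} = 1
g(4) = mex{0,1} = 2
g(5) = mex{1,2} = 0
g(6) = mex{0} = 1
So g(6) = 1.
Build the Grundy sequence for pile D with g(k) = mex{g(k−s) : s ∈ {4, 7}, s ≤ k}:
g(0) = mex{} = 0
g(1) = mex{} = 0
g(2) = mex{} = 0
g(3) = mex{} = 0
g(4) = mex{0} = 1
g(5) = mex{0} = 1
g(6) = mex{0} = 1
g(7) = mex{0} = 1
g(8) = mex{0,1} = 2
So g(8) = 2.
The value of a disjunctive sum is the nim-sum of the parts.
Combined value = 14 ⊕ 1 ⊕ 1 ⊕ 2 = 12.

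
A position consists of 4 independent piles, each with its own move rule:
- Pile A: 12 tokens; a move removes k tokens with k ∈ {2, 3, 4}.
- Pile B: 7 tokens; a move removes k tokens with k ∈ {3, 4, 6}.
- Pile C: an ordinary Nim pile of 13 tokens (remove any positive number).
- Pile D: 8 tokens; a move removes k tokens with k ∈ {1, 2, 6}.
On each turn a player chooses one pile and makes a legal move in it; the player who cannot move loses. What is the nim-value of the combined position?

14

For pile A, compute g(0), g(1), … with moves {2, 3, 4}:
k:     0  1  2  3  4  5  6  7  8  9 10 11 12
g(k):  0  0  1  1  2  2  0  0  1  1  2  2  0
So g(12) = 0.
Grundy values for pile B (subtraction set {3, 4, 6}):
g(0) = mex{} = 0
g(1) = mex{} = 0
g(2) = mex{} = 0
g(3) = mex{0} = 1
g(4) = mex{0} = 1
g(5) = mex{0} = 1
g(6) = mex{0,1} = 2
g(7) = mex{0,1} = 2
So g(7) = 2.
Pile C is a plain Nim pile of size 13, so its Grundy value is 13.
Build the Grundy sequence for pile D with g(k) = mex{g(k−s) : s ∈ {1, 2, 6}, s ≤ k}:
g(0) = mex{} = 0
g(1) = mex{0} = 1
g(2) = mex{0,1} = 2
g(3) = mex{1,2} = 0
g(4) = mex{0,2} = 1
g(5) = mex{0,1} = 2
g(6) = mex{0,1,2} = 3
g(7) = mex{1,2,3} = 0
g(8) = mex{0,2,3} = 1
So g(8) = 1.
The value of a disjunctive sum is the nim-sum of the parts.
Combined value = 0 ⊕ 2 ⊕ 13 ⊕ 1 = 14.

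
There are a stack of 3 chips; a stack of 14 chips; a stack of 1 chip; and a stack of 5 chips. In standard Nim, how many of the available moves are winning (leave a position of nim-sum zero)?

1

Compute the nim-sum pairwise:
3 ^ 14 = 13
13 ^ 1 = 12
12 ^ 5 = 9
The overall nim-sum is X = 9. A stack of size p has a winning move iff p XOR X < p (reduce it to p XOR X).
  3: 3 XOR 9 = 10 ≥ 3 — no move.
  14: 14 XOR 9 = 7 < 14 — winning move (to 7).
  1: 1 XOR 9 = 8 ≥ 1 — no move.
  5: 5 XOR 9 = 12 ≥ 5 — no move.
That gives 1 winning move.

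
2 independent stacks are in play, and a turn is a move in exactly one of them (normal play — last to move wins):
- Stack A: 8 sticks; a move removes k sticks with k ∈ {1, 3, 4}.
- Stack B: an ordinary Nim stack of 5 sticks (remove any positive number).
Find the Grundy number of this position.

4

For stack A, compute g(0), g(1), … with moves {1, 3, 4}:
k:     0  1  2  3  4  5  6  7  8
g(k):  0  1  0  1  2  3  2  0  1
So g(8) = 1.
Stack B is a plain Nim stack of size 5, so its Grundy value is 5.
By the Sprague-Grundy theorem, the Grundy value of a sum of independent games is the XOR of the component values.
Combined value = 1 XOR 5 = 4.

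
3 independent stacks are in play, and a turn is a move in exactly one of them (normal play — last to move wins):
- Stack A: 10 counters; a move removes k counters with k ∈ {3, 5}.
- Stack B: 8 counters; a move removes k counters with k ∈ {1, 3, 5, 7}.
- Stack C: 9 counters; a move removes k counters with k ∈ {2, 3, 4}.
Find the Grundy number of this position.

1

Grundy values for stack A (subtraction set {3, 5}):
k:     0  1  2  3  4  5  6  7  8  9 10
g(k):  0  0  0  1  1  1  2  2  0  0  0
So g(10) = 0.
Build the Grundy sequence for stack B with g(k) = mex{g(k−s) : s ∈ {1, 3, 5, 7}, s ≤ k}:
k:     0  1  2  3  4  5  6  7  8
g(k):  0  1  0  1  0  1  0  1  0
So g(8) = 0.
For stack C, compute g(0), g(1), … with moves {2, 3, 4}:
k:     0  1  2  3  4  5  6  7  8  9
g(k):  0  0  1  1  2  2  0  0  1  1
So g(9) = 1.
The value of a disjunctive sum is the nim-sum of the parts.
Combined value = 0 XOR 0 XOR 1 = 1.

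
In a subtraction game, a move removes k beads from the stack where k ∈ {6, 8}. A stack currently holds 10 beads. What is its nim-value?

1

Compute g(0), g(1), … for moves {6, 8}:
g(0) = mex{} = 0
g(1) = mex{} = 0
g(2) = mex{} = 0
g(3) = mex{} = 0
g(4) = mex{} = 0
g(5) = mex{} = 0
g(6) = mex{0} = 1
g(7) = mex{0} = 1
g(8) = mex{0} = 1
g(9) = mex{0} = 1
g(10) = mex{0} = 1
So g(10) = 1.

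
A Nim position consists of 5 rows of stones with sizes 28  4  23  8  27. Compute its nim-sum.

Nim-sum: 28 ⊕ 4 ⊕ 23 ⊕ 8 ⊕ 27 = 28.

28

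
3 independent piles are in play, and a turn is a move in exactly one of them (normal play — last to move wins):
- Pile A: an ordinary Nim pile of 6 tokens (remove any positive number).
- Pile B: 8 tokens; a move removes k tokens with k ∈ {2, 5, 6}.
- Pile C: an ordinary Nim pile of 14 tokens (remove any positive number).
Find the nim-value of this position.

8

Pile A is a plain Nim pile of size 6, so its Grundy value is 6.
Grundy values for pile B (subtraction set {2, 5, 6}):
k:     0  1  2  3  4  5  6  7  8
g(k):  0  0  1  1  0  2  1  3  0
So g(8) = 0.
Pile C is a plain Nim pile of size 14, so its Grundy value is 14.
By the Sprague-Grundy theorem, the Grundy value of a sum of independent games is the XOR of the component values.
Combined value = 6 XOR 0 XOR 14 = 8.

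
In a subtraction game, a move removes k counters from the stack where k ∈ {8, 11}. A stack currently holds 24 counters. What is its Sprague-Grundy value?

0

Grundy values for subtraction set {8, 11}:
k:     0  1  2  3  4  5  6  7  8  9 10 11 12 13 14 15 16 17 18 19 20 21 22 23 24
g(k):  0  0  0  0  0  0  0  0  1  1  1  1  1  1  1  1  2  2  2  0  0  0  0  0  0
So g(24) = 0.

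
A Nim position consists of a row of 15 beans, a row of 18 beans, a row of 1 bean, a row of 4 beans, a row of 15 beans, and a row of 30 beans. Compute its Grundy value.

Compute the nim-sum pairwise:
15 ^ 18 = 29
29 ^ 1 = 28
28 ^ 4 = 24
24 ^ 15 = 23
23 ^ 30 = 9

9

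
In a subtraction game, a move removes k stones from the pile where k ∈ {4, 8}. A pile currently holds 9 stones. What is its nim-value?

2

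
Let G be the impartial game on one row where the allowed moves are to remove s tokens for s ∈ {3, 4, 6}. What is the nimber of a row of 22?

1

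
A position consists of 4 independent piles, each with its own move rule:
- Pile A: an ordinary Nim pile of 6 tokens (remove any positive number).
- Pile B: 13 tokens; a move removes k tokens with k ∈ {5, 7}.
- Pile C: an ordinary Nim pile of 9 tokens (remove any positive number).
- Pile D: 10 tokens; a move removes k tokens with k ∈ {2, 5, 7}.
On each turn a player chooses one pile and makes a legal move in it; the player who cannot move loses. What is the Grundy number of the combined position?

Pile A is a plain Nim pile of size 6, so its Grundy value is 6.
Grundy values for pile B (subtraction set {5, 7}):
k:     0  1  2  3  4  5  6  7  8  9 10 11 12 13
g(k):  0  0  0  0  0  1  1  1  1  1  2  2  0  0
So g(13) = 0.
Pile C is a plain Nim pile of size 9, so its Grundy value is 9.
Grundy values for pile D (subtraction set {2, 5, 7}):
k:     0  1  2  3  4  5  6  7  8  9 10
g(k):  0  0  1  1  0  2  1  3  2  2  0
So g(10) = 0.
By the Sprague-Grundy theorem, the Grundy value of a sum of independent games is the XOR of the component values.
Combined value = 6 XOR 0 XOR 9 XOR 0 = 15.

15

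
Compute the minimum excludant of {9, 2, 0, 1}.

3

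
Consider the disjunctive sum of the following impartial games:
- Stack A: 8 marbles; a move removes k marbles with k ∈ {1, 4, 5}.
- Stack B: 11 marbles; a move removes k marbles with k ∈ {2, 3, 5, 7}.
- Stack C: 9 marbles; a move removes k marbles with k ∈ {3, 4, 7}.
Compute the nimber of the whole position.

2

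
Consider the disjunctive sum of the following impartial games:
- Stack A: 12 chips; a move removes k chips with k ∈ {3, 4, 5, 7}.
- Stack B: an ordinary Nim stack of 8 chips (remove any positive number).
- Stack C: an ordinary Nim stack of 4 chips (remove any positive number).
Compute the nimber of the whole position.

Build the Grundy sequence for stack A with g(k) = mex{g(k−s) : s ∈ {3, 4, 5, 7}, s ≤ k}:
k:     0  1  2  3  4  5  6  7  8  9 10 11 12
g(k):  0  0  0  1  1  1  2  2  2  3  0  0  0
So g(12) = 0.
Stack B is a plain Nim stack of size 8, so its Grundy value is 8.
Stack C is a plain Nim stack of size 4, so its Grundy value is 4.
The value of a disjunctive sum is the nim-sum of the parts.
Combined value = 0 XOR 8 XOR 4 = 12.

12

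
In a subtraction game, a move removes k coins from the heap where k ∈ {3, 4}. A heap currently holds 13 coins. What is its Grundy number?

2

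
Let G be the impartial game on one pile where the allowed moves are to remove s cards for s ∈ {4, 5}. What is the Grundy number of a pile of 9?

0

Compute g(0), g(1), … for moves {4, 5}:
k:     0  1  2  3  4  5  6  7  8  9
g(k):  0  0  0  0  1  1  1  1  2  0
So g(9) = 0.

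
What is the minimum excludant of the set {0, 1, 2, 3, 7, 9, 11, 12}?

4

The values 0, 1, 2, 3 are all present; 4 is the first non-negative integer missing from the set.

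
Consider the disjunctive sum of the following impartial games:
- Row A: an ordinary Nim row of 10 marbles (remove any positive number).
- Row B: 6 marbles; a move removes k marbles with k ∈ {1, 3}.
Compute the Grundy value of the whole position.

10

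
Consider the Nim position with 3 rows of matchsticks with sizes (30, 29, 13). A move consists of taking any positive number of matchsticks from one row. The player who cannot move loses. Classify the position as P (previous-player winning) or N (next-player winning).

In binary:
  11110  (30)
  11101  (29)
  01101  (13)
  -----
  01110  (14)
The nim-sum is 14 ≠ 0, so this is an N-position: the player to move can win.

N-position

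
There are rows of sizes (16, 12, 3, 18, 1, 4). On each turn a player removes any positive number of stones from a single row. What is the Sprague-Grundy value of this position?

8

Write each in binary and XOR column by column:
  10000  (16)
  01100  (12)
  00011  (3)
  10010  (18)
  00001  (1)
  00100  (4)
  -----
  01000  (8)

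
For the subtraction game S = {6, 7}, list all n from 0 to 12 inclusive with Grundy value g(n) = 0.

0, 1, 2, 3, 4, 5

Grundy values for subtraction set {6, 7}:
g(0) = mex{} = 0
g(1) = mex{} = 0
g(2) = mex{} = 0
g(3) = mex{} = 0
g(4) = mex{} = 0
g(5) = mex{} = 0
g(6) = mex{0} = 1
g(7) = mex{0} = 1
g(8) = mex{0} = 1
g(9) = mex{0} = 1
g(10) = mex{0} = 1
g(11) = mex{0} = 1
g(12) = mex{0,1} = 2
The P-positions (g = 0) in 0..12 are 0, 1, 2, 3, 4, 5.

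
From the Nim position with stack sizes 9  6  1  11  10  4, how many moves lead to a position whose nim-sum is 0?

3

Nim-sum: 9 XOR 6 XOR 1 XOR 11 XOR 10 XOR 4 = 11.
The overall nim-sum is X = 11. A stack of size p has a winning move iff p XOR X < p (reduce it to p XOR X).
  9: 9 XOR 11 = 2 < 9 — winning move (to 2).
  6: 6 XOR 11 = 13 ≥ 6 — no move.
  1: 1 XOR 11 = 10 ≥ 1 — no move.
  11: 11 XOR 11 = 0 < 11 — winning move (to 0).
  10: 10 XOR 11 = 1 < 10 — winning move (to 1).
  4: 4 XOR 11 = 15 ≥ 4 — no move.
That gives 3 winning moves.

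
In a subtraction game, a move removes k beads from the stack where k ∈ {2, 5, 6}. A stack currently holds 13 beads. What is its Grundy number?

1

Compute g(0), g(1), … for moves {2, 5, 6}:
g(0) = mex{} = 0
g(1) = mex{} = 0
g(2) = mex{0} = 1
g(3) = mex{0} = 1
g(4) = mex{1} = 0
g(5) = mex{0,1} = 2
g(6) = mex{0} = 1
g(7) = mex{0,1,2} = 3
g(8) = mex{1} = 0
g(9) = mex{0,1,3} = 2
g(10) = mex{0,2} = 1
g(11) = mex{1,2} = 0
g(12) = mex{1,3} = 0
g(13) = mex{0,3} = 1
So g(13) = 1.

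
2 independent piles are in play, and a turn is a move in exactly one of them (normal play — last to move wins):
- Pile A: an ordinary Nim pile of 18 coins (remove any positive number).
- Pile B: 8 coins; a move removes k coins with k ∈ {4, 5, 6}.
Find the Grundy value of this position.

16

Pile A is a plain Nim pile of size 18, so its Grundy value is 18.
For pile B, compute g(0), g(1), … with moves {4, 5, 6}:
g(0) = mex{} = 0
g(1) = mex{} = 0
g(2) = mex{} = 0
g(3) = mex{} = 0
g(4) = mex{0} = 1
g(5) = mex{0} = 1
g(6) = mex{0} = 1
g(7) = mex{0} = 1
g(8) = mex{0,1} = 2
So g(8) = 2.
The value of a disjunctive sum is the nim-sum of the parts.
Combined value = 18 ⊕ 2 = 16.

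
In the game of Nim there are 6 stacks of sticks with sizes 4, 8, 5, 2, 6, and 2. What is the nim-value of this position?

15

Write each in binary and XOR column by column:
  0100  (4)
  1000  (8)
  0101  (5)
  0010  (2)
  0110  (6)
  0010  (2)
  ----
  1111  (15)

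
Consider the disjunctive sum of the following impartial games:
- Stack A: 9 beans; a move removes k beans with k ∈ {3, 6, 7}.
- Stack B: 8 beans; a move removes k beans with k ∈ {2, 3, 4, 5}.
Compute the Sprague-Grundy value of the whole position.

Build the Grundy sequence for stack A with g(k) = mex{g(k−s) : s ∈ {3, 6, 7}, s ≤ k}:
g(0) = mex{} = 0
g(1) = mex{} = 0
g(2) = mex{} = 0
g(3) = mex{0} = 1
g(4) = mex{0} = 1
g(5) = mex{0} = 1
g(6) = mex{0,1} = 2
g(7) = mex{0,1} = 2
g(8) = mex{0,1} = 2
g(9) = mex{0,1,2} = 3
So g(9) = 3.
Build the Grundy sequence for stack B with g(k) = mex{g(k−s) : s ∈ {2, 3, 4, 5}, s ≤ k}:
g(0) = mex{} = 0
g(1) = mex{} = 0
g(2) = mex{0} = 1
g(3) = mex{0} = 1
g(4) = mex{0,1} = 2
g(5) = mex{0,1} = 2
g(6) = mex{0,1,2} = 3
g(7) = mex{1,2} = 0
g(8) = mex{1,2,3} = 0
So g(8) = 0.
The value of a disjunctive sum is the nim-sum of the parts.
Combined value = 3 ⊕ 0 = 3.

3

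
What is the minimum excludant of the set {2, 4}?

0 is not in the set, so the mex is 0.

0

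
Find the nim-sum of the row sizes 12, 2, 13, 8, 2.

9

Compute the nim-sum pairwise:
12 ^ 2 = 14
14 ^ 13 = 3
3 ^ 8 = 11
11 ^ 2 = 9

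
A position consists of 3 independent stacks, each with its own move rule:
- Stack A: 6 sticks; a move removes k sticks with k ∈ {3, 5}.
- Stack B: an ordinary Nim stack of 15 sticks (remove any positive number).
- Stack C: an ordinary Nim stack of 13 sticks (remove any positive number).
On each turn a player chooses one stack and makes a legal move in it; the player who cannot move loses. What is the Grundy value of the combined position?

0

Grundy values for stack A (subtraction set {3, 5}):
g(0) = mex{} = 0
g(1) = mex{} = 0
g(2) = mex{} = 0
g(3) = mex{0} = 1
g(4) = mex{0} = 1
g(5) = mex{0} = 1
g(6) = mex{0,1} = 2
So g(6) = 2.
Stack B is a plain Nim stack of size 15, so its Grundy value is 15.
Stack C is a plain Nim stack of size 13, so its Grundy value is 13.
The value of a disjunctive sum is the nim-sum of the parts.
Combined value = 2 ⊕ 15 ⊕ 13 = 0.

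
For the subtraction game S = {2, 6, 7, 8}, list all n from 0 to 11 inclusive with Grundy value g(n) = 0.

Build the Grundy sequence with g(k) = mex{g(k−s) : s ∈ {2, 6, 7, 8}, s ≤ k}:
k:     0  1  2  3  4  5  6  7  8  9 10 11
g(k):  0  0  1  1  0  0  1  1  2  2  3  3
The P-positions (g = 0) in 0..11 are 0, 1, 4, 5.

0, 1, 4, 5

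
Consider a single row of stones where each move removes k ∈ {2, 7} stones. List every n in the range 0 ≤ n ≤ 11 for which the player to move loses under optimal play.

0, 1, 4, 5, 9, 10

Compute g(0), g(1), … for moves {2, 7}:
k:     0  1  2  3  4  5  6  7  8  9 10 11
g(k):  0  0  1  1  0  0  1  1  2  0  0  1
The P-positions (g = 0) in 0..11 are 0, 1, 4, 5, 9, 10.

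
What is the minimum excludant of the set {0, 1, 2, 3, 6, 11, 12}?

The values 0, 1, 2, 3 are all present; 4 is the first non-negative integer missing from the set.

4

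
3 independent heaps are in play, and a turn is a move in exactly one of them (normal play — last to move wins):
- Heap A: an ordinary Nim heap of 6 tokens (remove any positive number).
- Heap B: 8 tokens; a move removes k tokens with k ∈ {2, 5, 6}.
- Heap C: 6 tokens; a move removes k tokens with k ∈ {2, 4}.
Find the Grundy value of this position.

Heap A is a plain Nim heap of size 6, so its Grundy value is 6.
Build the Grundy sequence for heap B with g(k) = mex{g(k−s) : s ∈ {2, 5, 6}, s ≤ k}:
g(0) = mex{} = 0
g(1) = mex{} = 0
g(2) = mex{0} = 1
g(3) = mex{0} = 1
g(4) = mex{1} = 0
g(5) = mex{0,1} = 2
g(6) = mex{0} = 1
g(7) = mex{0,1,2} = 3
g(8) = mex{1} = 0
So g(8) = 0.
For heap C, compute g(0), g(1), … with moves {2, 4}:
k:     0  1  2  3  4  5  6
g(k):  0  0  1  1  2  2  0
So g(6) = 0.
By the Sprague-Grundy theorem, the Grundy value of a sum of independent games is the XOR of the component values.
Combined value = 6 ⊕ 0 ⊕ 0 = 6.

6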